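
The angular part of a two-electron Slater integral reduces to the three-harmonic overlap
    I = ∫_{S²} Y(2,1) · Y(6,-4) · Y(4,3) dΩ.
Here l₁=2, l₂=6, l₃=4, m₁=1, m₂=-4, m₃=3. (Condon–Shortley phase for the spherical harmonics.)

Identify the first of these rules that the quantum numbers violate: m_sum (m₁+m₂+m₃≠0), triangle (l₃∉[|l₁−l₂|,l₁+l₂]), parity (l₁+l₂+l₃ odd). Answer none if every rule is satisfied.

m₁+m₂+m₃ = 1 − 4 + 3 = 0  ✓
triangle: |2−6|=4 ≤ l₃=4 ≤ 2+6=8  ✓
parity: l₁+l₂+l₃ = 12 is even  ✓

none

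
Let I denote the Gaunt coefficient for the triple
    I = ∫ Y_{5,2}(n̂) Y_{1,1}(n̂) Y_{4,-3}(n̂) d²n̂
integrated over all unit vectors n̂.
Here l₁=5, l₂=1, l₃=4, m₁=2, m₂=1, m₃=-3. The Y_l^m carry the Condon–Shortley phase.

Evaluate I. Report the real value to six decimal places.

0.085055

m-sum 0 ✓  L=10 even ✓  4≤4≤6 ✓
Π(2lᵢ+1) = 11×3×9 = 297
triangle coeff Δ(5,1,4) = 1/495
Σ_t [1,1]: t=1:−1/576 = -1/576
(3j)²=5/99 [(5 1 4; 0 0 0)], sign=-1
Σ_t [2,2]: t=2:+1/10080 = 1/10080
(3j)²=1/165 [(5 1 4; 2 1 -3)], sign=-1
⇒ 4πI² = 1/11
I = (+1)√(1/11/(4π)) = 0.08505478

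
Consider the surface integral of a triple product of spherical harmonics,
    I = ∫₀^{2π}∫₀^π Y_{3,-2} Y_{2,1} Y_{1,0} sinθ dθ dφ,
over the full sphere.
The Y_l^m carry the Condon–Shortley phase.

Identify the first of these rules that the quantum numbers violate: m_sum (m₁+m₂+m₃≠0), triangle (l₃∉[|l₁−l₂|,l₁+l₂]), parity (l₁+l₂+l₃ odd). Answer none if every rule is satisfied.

m_sum

azimuthal sum: -2 + 1 + 0 = -1  ✗
1 ≤ 1 ≤ 5 (triangle on l)
L = 3 + 2 + 1 = 6 (even)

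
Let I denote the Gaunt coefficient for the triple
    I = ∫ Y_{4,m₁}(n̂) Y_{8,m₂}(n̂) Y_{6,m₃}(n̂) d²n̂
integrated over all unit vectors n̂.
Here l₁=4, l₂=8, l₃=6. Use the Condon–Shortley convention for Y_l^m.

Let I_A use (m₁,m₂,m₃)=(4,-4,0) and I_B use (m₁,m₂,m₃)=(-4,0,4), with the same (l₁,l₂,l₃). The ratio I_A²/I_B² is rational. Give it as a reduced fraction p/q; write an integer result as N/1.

l's match ⇒ only the (l;m) 3-j factors differ between A and B.
A: triangle coeff Δ(4,8,6) = 1/23279256; Σ_t [0,0]: t=0:+1/24883200 = 1/24883200; (3j)²=70/4199 [(4 8 6; 4 -4 0)], sign=+1
B: triangle coeff Δ(4,8,6) = 1/23279256; Σ_t [6,6]: t=6:+1/116121600 = 1/116121600; (3j)²=70/46189 [(4 8 6; -4 0 4)], sign=+1
I_A²/I_B² = (70/4199)/(70/46189) = 11/1

11/1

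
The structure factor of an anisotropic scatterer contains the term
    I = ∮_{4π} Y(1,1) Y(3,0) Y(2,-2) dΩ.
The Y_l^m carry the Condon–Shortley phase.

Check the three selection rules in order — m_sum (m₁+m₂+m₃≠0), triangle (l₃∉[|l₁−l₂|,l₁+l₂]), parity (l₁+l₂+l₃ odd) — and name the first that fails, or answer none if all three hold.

m_sum

Σmᵢ = -1  ✗
l₃∈[|l₁−l₂|,l₁+l₂]=[2,4], have l₃=2
Σlᵢ = 6 ⇒ even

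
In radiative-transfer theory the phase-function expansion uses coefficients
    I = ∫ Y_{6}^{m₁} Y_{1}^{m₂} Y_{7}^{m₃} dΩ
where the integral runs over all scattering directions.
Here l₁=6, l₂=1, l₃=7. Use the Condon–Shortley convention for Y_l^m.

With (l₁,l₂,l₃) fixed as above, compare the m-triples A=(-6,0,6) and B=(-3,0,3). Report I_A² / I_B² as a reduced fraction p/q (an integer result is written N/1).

13/40

Shared (l₁,l₂,l₃)=(6,1,7): N and (l;000)² cancel in I_A²/I_B².
A: Δ = 0!·12!·2!/15! = 1/1365; Racah Σ t=0..0: t=0:+1/479001600 = 1/479001600; ⇒ 3j(6 1 7; -6 0 6)² = 1/105, sgn -1
B: Δ = 0!·12!·2!/15! = 1/1365; Racah Σ t=0..0: t=0:+1/2177280 = 1/2177280; ⇒ 3j(6 1 7; -3 0 3)² = 8/273, sgn +1
I_A²/I_B² = (1/105)/(8/273) = 13/40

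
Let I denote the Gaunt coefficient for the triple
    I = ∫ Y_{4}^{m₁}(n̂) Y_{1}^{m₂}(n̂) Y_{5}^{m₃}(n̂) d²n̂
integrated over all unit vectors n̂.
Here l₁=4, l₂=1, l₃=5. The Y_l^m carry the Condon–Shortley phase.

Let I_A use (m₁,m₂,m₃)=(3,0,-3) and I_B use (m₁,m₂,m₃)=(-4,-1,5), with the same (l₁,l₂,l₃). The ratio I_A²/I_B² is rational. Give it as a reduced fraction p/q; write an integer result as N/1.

Shared (l₁,l₂,l₃)=(4,1,5): N and (l;000)² cancel in I_A²/I_B².
A: Δ = 0!·8!·2!/11! = 1/495; Racah Σ t=0..0: t=0:+1/5040 = 1/5040; ⇒ 3j(4 1 5; 3 0 -3)² = 16/495, sgn +1
B: Δ = 0!·8!·2!/11! = 1/495; Racah Σ t=0..0: t=0:+1/80640 = 1/80640; ⇒ 3j(4 1 5; -4 -1 5)² = 1/11, sgn +1
I_A²/I_B² = (16/495)/(1/11) = 16/45

16/45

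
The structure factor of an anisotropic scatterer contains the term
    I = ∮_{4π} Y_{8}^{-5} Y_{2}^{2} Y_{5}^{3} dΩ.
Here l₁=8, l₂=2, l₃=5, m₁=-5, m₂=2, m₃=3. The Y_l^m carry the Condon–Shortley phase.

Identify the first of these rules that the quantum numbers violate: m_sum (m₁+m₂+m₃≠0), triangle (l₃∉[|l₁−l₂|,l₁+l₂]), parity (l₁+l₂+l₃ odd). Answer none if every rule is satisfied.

azimuthal sum: -5 + 2 + 3 = 0  ✓
6 ≤ 5 ≤ 10 (triangle on l)  ✗
L = 8 + 2 + 5 = 15 (odd)

triangle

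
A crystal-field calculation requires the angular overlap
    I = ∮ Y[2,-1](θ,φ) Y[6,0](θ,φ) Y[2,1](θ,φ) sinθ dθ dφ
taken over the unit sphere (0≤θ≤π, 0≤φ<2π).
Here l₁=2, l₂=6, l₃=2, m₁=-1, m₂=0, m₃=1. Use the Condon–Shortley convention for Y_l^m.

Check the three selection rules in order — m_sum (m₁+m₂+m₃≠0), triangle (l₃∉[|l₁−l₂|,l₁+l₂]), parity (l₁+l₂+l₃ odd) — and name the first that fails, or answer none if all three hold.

triangle

m₁+m₂+m₃ = -1 + 0 + 1 = 0  ✓
triangle: |2−6|=4 ≤ l₃=2 ≤ 2+6=8  ✗
parity: l₁+l₂+l₃ = 10 is even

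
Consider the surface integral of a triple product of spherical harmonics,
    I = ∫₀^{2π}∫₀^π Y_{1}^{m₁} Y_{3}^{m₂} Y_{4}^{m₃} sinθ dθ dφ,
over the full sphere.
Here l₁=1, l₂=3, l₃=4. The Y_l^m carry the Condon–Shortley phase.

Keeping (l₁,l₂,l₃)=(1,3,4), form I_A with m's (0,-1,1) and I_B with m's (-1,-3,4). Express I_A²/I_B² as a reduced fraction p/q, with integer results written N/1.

Same 1,3,4: normalisation and zero-m 3j drop out of the ratio.
A: Δ: 0! 2! 6! / 9! → 1/252; sum: t=0:+1/48 = 1/48; 3j²(1 3 4; 0 -1 1) = Δ·Π!·Σ² = 5/84  (sign -1)
B: Δ: 0! 2! 6! / 9! → 1/252; sum: t=0:+1/1440 = 1/1440; 3j²(1 3 4; -1 -3 4) = Δ·Π!·Σ² = 1/9  (sign +1)
I_A²/I_B² = (5/84)/(1/9) = 15/28

15/28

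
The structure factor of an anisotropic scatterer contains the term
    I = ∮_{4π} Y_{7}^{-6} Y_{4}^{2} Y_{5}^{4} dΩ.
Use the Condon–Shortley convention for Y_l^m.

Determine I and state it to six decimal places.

m-sum 0 ✓  L=16 even ✓  3≤5≤11 ✓
Π(2lᵢ+1) = 15×9×11 = 1485
triangle coeff Δ(7,4,5) = 1/6126120
Σ_t [2,4]: t=2:+1/69120 t=3:−1/20736 t=4:+1/69120 = -1/51840
(3j)²=280/21879 [(7 4 5; 0 0 0)], sign=+1
Σ_t [5,6]: t=5:−1/4838400 t=6:+1/7257600 = -1/14515200
(3j)²=3/1190 [(7 4 5; -6 2 4)], sign=+1
⇒ 4πI² = 180/3757
I = (+1)√(180/3757/(4π)) = 0.06174627

0.061746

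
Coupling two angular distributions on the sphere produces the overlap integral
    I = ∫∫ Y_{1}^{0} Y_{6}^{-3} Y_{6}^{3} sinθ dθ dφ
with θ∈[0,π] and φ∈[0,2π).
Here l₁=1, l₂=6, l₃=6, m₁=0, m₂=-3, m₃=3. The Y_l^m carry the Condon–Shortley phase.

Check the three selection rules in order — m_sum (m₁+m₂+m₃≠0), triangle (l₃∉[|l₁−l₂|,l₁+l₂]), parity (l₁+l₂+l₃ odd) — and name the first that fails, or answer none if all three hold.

parity

m₁+m₂+m₃ = 0 − 3 + 3 = 0  ✓
triangle: |1−6|=5 ≤ l₃=6 ≤ 1+6=7  ✓
parity: l₁+l₂+l₃ = 13 is odd  ✗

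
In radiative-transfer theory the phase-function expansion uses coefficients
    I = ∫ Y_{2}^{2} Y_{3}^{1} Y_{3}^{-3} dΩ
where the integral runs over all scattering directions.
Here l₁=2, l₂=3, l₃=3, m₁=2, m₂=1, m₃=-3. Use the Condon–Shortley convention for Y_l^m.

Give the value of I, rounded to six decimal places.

m-sum 0 ✓  L=8 even ✓  1≤3≤5 ✓
Π(2lᵢ+1) = 5×7×7 = 245
triangle coeff Δ(2,3,3) = 1/3780
Σ_t [0,2]: t=0:+1/24 t=1:−1/4 t=2:+1/24 = -1/6
(3j)²=4/105 [(2 3 3; 0 0 0)], sign=+1
Σ_t [0,0]: t=0:+1/96 = 1/96
(3j)²=1/42 [(2 3 3; 2 1 -3)], sign=+1
⇒ 4πI² = 2/9
I = (+1)√(2/9/(4π)) = 0.13298076

0.132981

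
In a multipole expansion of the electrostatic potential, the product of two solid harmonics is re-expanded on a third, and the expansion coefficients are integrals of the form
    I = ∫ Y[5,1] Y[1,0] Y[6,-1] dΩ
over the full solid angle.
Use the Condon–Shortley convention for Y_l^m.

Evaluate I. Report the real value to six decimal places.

m-sum 0 ✓  L=12 even ✓  4≤6≤6 ✓
Π(2lᵢ+1) = 11×3×13 = 429
triangle coeff Δ(5,1,6) = 1/858
Σ_t [0,0]: t=0:+1/14400 = 1/14400
(3j)²=6/143 [(5 1 6; 0 0 0)], sign=+1
Σ_t [0,0]: t=0:+1/17280 = 1/17280
(3j)²=35/858 [(5 1 6; 1 0 -1)], sign=-1
⇒ 4πI² = 105/143
I = (-1)√(105/143/(4π)) = -0.24172507

-0.241725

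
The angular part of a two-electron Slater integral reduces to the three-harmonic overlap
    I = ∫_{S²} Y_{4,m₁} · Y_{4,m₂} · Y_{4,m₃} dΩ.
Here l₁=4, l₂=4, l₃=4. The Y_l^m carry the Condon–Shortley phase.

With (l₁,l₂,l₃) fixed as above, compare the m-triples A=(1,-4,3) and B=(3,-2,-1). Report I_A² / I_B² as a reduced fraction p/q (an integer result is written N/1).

7/1

Same 4,4,4: normalisation and zero-m 3j drop out of the ratio.
A: Δ: 4! 4! 4! / 13! → 1/450450; sum: t=0:+1/3456 = 1/3456; 3j²(4 4 4; 1 -4 3) = Δ·Π!·Σ² = 35/1287  (sign -1)
B: Δ: 4! 4! 4! / 13! → 1/450450; sum: t=0:+1/576 t=1:−1/864 = 1/1728; 3j²(4 4 4; 3 -2 -1) = Δ·Π!·Σ² = 5/1287  (sign -1)
I_A²/I_B² = (35/1287)/(5/1287) = 7/1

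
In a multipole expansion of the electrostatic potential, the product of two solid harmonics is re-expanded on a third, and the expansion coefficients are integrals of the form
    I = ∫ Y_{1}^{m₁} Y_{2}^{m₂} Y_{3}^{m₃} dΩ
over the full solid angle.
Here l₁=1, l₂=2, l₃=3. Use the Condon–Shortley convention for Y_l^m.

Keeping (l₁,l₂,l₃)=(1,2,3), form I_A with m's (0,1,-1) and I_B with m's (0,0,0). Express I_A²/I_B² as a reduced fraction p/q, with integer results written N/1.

8/9

l's match ⇒ only the (l;m) 3-j factors differ between A and B.
A: triangle coeff Δ(1,2,3) = 1/105; Σ_t [0,0]: t=0:+1/6 = 1/6; (3j)²=8/105 [(1 2 3; 0 1 -1)], sign=+1
B: triangle coeff Δ(1,2,3) = 1/105; Σ_t [0,0]: t=0:+1/4 = 1/4; (3j)²=3/35 [(1 2 3; 0 0 0)], sign=-1
I_A²/I_B² = (8/105)/(3/35) = 8/9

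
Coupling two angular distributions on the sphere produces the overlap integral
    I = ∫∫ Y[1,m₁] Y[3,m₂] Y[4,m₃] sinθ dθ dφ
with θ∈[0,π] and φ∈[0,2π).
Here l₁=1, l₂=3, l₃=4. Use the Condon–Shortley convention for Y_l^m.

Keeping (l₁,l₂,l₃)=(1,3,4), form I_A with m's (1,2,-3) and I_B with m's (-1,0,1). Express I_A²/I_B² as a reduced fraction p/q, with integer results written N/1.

21/10

Shared (l₁,l₂,l₃)=(1,3,4): N and (l;000)² cancel in I_A²/I_B².
A: Δ = 0!·2!·6!/9! = 1/252; Racah Σ t=0..0: t=0:+1/240 = 1/240; ⇒ 3j(1 3 4; 1 2 -3)² = 1/12, sgn -1
B: Δ = 0!·2!·6!/9! = 1/252; Racah Σ t=0..0: t=0:+1/72 = 1/72; ⇒ 3j(1 3 4; -1 0 1)² = 5/126, sgn -1
I_A²/I_B² = (1/12)/(5/126) = 21/10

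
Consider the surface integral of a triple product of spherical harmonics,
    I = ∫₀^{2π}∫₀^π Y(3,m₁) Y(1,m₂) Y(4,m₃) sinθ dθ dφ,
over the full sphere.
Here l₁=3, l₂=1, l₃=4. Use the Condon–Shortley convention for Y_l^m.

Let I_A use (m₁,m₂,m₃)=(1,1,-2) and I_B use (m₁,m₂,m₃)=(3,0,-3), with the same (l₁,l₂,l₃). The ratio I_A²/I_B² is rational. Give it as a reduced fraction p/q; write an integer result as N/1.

15/7

l's match ⇒ only the (l;m) 3-j factors differ between A and B.
A: triangle coeff Δ(3,1,4) = 1/252; Σ_t [0,0]: t=0:+1/96 = 1/96; (3j)²=5/84 [(3 1 4; 1 1 -2)], sign=+1
B: triangle coeff Δ(3,1,4) = 1/252; Σ_t [0,0]: t=0:+1/720 = 1/720; (3j)²=1/36 [(3 1 4; 3 0 -3)], sign=-1
I_A²/I_B² = (5/84)/(1/36) = 15/7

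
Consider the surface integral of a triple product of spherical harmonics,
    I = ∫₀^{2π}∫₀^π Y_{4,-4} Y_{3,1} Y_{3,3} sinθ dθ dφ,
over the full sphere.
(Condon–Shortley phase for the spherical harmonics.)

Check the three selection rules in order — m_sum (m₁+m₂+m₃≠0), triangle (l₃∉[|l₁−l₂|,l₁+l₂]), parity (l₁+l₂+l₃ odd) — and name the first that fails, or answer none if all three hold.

m₁+m₂+m₃ = -4 + 1 + 3 = 0  ✓
triangle: |4−3|=1 ≤ l₃=3 ≤ 4+3=7  ✓
parity: l₁+l₂+l₃ = 10 is even  ✓

none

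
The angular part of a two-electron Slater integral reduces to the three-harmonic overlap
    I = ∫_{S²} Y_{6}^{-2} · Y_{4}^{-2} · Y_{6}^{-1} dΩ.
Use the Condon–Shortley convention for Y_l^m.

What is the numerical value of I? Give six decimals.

-2 − 2 − 1 = -5 ≠ 0: azimuthal integral kills it; I = 0

0.000000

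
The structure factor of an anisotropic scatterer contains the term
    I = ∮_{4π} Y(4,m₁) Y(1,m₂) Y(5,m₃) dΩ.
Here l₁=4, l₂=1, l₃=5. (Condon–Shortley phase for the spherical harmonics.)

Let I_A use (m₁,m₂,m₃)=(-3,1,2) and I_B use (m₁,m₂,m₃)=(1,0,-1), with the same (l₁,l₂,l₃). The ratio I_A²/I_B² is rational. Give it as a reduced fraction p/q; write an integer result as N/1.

Same 4,1,5: normalisation and zero-m 3j drop out of the ratio.
A: Δ: 0! 8! 2! / 11! → 1/495; sum: t=0:+1/10080 = 1/10080; 3j²(4 1 5; -3 1 2) = Δ·Π!·Σ² = 1/165  (sign -1)
B: Δ: 0! 8! 2! / 11! → 1/495; sum: t=0:+1/720 = 1/720; 3j²(4 1 5; 1 0 -1) = Δ·Π!·Σ² = 8/165  (sign +1)
I_A²/I_B² = (1/165)/(8/165) = 1/8

1/8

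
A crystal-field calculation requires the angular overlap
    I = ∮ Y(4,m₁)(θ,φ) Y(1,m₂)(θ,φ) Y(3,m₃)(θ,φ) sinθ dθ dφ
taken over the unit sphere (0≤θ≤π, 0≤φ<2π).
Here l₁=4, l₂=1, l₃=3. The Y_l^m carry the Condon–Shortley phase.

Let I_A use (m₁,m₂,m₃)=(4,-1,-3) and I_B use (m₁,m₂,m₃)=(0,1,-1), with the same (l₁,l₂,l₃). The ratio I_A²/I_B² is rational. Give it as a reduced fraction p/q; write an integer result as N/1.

14/3

Same 4,1,3: normalisation and zero-m 3j drop out of the ratio.
A: Δ: 2! 6! 0! / 9! → 1/252; sum: t=0:+1/1440 = 1/1440; 3j²(4 1 3; 4 -1 -3) = Δ·Π!·Σ² = 1/9  (sign +1)
B: Δ: 2! 6! 0! / 9! → 1/252; sum: t=2:+1/96 = 1/96; 3j²(4 1 3; 0 1 -1) = Δ·Π!·Σ² = 1/42  (sign +1)
I_A²/I_B² = (1/9)/(1/42) = 14/3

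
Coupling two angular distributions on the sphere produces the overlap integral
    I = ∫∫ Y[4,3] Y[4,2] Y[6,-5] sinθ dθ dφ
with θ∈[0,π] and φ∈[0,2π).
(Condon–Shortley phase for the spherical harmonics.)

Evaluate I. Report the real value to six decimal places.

m-sum 0 ✓  L=14 even ✓  0≤6≤8 ✓
Π(2lᵢ+1) = 9×9×13 = 1053
triangle coeff Δ(4,4,6) = 1/1261260
Σ_t [0,2]: t=0:+1/4608 t=1:−1/1296 t=2:+1/4608 = -7/20736
(3j)²=20/1287 [(4 4 6; 0 0 0)], sign=-1
Σ_t [0,1]: t=0:+1/172800 t=1:−1/86400 = -1/172800
(3j)²=1/130 [(4 4 6; 3 2 -5)], sign=+1
⇒ 4πI² = 18/143
I = (-1)√(18/143/(4π)) = -0.10008369

-0.100084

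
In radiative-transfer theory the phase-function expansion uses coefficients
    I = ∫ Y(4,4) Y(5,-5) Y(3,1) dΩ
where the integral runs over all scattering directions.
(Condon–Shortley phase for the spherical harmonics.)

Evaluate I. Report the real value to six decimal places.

Checks pass: Σm=0; 12 even; l₃=3∈[1,9].
(2·4+1)(2·5+1)(2·3+1) = 693
Δ: 6! 2! 4! / 13! → 1/180180
sum: t=2:+1/576 t=3:−1/144 t=4:+1/576 = -1/288
3j²(4 5 3; 0 0 0) = Δ·Π!·Σ² = 20/1001  (sign +1)
sum: t=0:+1/34560 = 1/34560
3j²(4 5 3; 4 -5 1) = Δ·Π!·Σ² = 14/429  (sign +1)
combine: 4πI² = 693·20/1001·14/429 = 840/1859
take √, sign +1: I = 0.18962475

0.189625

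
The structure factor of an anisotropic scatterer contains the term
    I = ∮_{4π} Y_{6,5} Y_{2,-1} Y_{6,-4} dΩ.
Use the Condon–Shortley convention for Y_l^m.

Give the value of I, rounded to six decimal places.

-0.197649

Checks pass: Σm=0; 14 even; l₃=6∈[4,8].
(2·6+1)(2·2+1)(2·6+1) = 845
Δ: 2! 10! 2! / 15! → 1/90090
sum: t=0:+1/69120 t=1:−1/14400 t=2:+1/69120 = -7/172800
3j²(6 2 6; 0 0 0) = Δ·Π!·Σ² = 14/715  (sign -1)
sum: t=0:+1/725760 t=1:−1/7257600 = 1/806400
3j²(6 2 6; 5 -1 -4) = Δ·Π!·Σ² = 27/910  (sign +1)
combine: 4πI² = 845·14/715·27/910 = 27/55
take √, sign -1: I = -0.19764945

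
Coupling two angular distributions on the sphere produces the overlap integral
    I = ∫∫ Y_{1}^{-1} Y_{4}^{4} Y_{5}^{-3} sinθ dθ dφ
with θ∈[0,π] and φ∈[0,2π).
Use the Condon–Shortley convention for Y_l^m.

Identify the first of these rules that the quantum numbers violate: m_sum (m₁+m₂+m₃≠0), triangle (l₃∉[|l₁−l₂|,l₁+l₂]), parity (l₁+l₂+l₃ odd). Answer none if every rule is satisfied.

none

Σmᵢ = 0  ✓
l₃∈[|l₁−l₂|,l₁+l₂]=[3,5], have l₃=5  ✓
Σlᵢ = 10 ⇒ even  ✓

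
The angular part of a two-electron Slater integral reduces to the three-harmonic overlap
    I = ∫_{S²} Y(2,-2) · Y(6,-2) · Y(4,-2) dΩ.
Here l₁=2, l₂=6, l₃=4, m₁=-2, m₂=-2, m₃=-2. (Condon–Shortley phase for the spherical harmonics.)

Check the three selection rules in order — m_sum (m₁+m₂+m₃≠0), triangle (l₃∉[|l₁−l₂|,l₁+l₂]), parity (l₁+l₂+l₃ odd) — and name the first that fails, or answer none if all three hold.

m_sum

azimuthal sum: -2 − 2 − 2 = -6  ✗
4 ≤ 4 ≤ 8 (triangle on l)
L = 2 + 6 + 4 = 12 (even)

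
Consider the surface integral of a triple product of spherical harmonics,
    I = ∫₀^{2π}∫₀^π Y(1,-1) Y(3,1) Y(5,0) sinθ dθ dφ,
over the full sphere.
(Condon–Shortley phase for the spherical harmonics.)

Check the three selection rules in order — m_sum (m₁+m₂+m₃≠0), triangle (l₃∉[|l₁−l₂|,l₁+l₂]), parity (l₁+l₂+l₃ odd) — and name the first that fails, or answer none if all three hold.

triangle

azimuthal sum: -1 + 1 + 0 = 0  ✓
2 ≤ 5 ≤ 4 (triangle on l)  ✗
L = 1 + 3 + 5 = 9 (odd)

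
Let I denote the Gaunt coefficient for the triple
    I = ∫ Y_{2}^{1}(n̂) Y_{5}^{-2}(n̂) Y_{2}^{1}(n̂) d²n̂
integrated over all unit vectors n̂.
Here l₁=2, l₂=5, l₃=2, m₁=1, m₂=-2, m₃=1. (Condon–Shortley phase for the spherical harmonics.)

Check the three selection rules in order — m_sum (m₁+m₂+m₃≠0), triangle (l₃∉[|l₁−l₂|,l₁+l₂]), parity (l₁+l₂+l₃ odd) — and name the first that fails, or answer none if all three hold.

triangle

m₁+m₂+m₃ = 1 − 2 + 1 = 0  ✓
triangle: |2−5|=3 ≤ l₃=2 ≤ 2+5=7  ✗
parity: l₁+l₂+l₃ = 9 is odd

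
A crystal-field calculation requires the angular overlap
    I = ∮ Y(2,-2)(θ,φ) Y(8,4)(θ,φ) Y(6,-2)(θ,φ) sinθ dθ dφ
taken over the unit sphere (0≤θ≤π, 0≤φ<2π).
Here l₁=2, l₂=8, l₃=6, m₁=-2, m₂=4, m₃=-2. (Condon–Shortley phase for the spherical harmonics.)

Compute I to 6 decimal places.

Rules hold: Σm=0, L=16 even, 6≤6≤10.
N = 5·17·13 = 1105
Δ = 4!·0!·12!/17! = 1/30940
Racah Σ t=2..2: t=2:+1/2073600 = 1/2073600
⇒ 3j(2 8 6; 0 0 0)² = 28/1105, sgn +1
Racah Σ t=4..4: t=4:+1/23224320 = 1/23224320
⇒ 3j(2 8 6; -2 4 -2)² = 99/6188, sgn +1
4πI² = N·(3j₀)²·(3jₘ)² = 99/221
I = +1·√(0.447964/4π) = 0.18880632

0.188806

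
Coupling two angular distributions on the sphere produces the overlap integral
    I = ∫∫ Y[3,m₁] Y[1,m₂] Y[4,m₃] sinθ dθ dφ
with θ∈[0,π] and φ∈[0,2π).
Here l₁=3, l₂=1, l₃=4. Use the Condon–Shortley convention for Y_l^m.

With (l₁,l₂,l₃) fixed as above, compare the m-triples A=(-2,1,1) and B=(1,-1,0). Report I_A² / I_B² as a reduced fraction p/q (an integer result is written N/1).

1/2

Same 3,1,4: normalisation and zero-m 3j drop out of the ratio.
A: Δ: 0! 6! 2! / 9! → 1/252; sum: t=0:+1/240 = 1/240; 3j²(3 1 4; -2 1 1) = Δ·Π!·Σ² = 1/84  (sign -1)
B: Δ: 0! 6! 2! / 9! → 1/252; sum: t=0:+1/96 = 1/96; 3j²(3 1 4; 1 -1 0) = Δ·Π!·Σ² = 1/42  (sign +1)
I_A²/I_B² = (1/84)/(1/42) = 1/2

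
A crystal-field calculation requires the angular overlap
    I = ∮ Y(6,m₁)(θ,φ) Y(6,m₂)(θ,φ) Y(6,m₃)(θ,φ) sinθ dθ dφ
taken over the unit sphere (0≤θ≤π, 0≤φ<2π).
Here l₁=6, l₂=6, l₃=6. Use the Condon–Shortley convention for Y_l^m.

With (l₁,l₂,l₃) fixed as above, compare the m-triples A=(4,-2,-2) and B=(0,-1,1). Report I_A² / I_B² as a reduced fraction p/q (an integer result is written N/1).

126/25

Shared (l₁,l₂,l₃)=(6,6,6): N and (l;000)² cancel in I_A²/I_B².
A: Δ = 6!·6!·6!/19! = 1/325909584; Racah Σ t=0..2: t=0:+1/1658880 t=1:−1/518400 t=2:+1/1658880 = -1/1382400; ⇒ 3j(6 6 6; 4 -2 -2)² = 504/46189, sgn -1
B: Δ = 6!·6!·6!/19! = 1/325909584; Racah Σ t=0..5: t=0:+1/62208000 t=1:−1/691200 t=2:+1/82944 t=3:−1/62208 t=4:+1/276480 t=5:−1/10368000 = -1/518400; ⇒ 3j(6 6 6; 0 -1 1)² = 100/46189, sgn +1
I_A²/I_B² = (504/46189)/(100/46189) = 126/25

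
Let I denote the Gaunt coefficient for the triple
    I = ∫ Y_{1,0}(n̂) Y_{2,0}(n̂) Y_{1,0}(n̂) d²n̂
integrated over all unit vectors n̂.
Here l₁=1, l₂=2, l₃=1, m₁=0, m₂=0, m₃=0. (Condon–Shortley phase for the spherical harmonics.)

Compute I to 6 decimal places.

0.252313

Checks pass: Σm=0; 4 even; l₃=1∈[1,3].
(2·1+1)(2·2+1)(2·1+1) = 45
Δ: 2! 0! 2! / 5! → 1/30
sum: t=1:−1/1 = -1/1
3j²(1 2 1; 0 0 0) = Δ·Π!·Σ² = 2/15  (sign +1)
(m-triple is (0,0,0) — same symbol as above.)
combine: 4πI² = 45·2/15·2/15 = 4/5
take √, sign +1: I = 0.25231325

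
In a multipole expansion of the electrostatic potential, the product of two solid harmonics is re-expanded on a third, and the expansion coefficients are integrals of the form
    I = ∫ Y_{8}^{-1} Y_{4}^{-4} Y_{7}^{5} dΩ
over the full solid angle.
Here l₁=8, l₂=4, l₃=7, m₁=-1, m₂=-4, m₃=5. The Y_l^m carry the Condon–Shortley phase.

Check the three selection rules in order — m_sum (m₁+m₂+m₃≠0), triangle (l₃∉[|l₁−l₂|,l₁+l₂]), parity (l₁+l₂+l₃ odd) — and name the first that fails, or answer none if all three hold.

m₁+m₂+m₃ = -1 − 4 + 5 = 0  ✓
triangle: |8−4|=4 ≤ l₃=7 ≤ 8+4=12  ✓
parity: l₁+l₂+l₃ = 19 is odd  ✗

parity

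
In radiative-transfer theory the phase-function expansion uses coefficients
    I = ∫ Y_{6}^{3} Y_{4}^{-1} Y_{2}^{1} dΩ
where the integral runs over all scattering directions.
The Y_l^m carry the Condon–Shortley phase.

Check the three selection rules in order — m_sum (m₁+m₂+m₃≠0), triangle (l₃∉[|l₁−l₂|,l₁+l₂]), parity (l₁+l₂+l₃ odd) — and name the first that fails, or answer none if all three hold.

Σmᵢ = 3  ✗
l₃∈[|l₁−l₂|,l₁+l₂]=[2,10], have l₃=2
Σlᵢ = 12 ⇒ even

m_sum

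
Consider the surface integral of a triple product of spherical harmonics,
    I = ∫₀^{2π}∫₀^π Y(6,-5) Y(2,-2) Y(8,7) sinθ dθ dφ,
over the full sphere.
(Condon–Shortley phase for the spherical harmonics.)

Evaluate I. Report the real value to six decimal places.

m-sum 0 ✓  L=16 even ✓  4≤8≤8 ✓
Π(2lᵢ+1) = 13×5×17 = 1105
triangle coeff Δ(6,2,8) = 1/30940
Σ_t [0,0]: t=0:+1/2073600 = 1/2073600
(3j)²=28/1105 [(6 2 8; 0 0 0)], sign=+1
Σ_t [0,0]: t=0:+1/958003200 = 1/958003200
(3j)²=3/68 [(6 2 8; -5 -2 7)], sign=-1
⇒ 4πI² = 21/17
I = (-1)√(21/17/(4π)) = -0.31353083

-0.313531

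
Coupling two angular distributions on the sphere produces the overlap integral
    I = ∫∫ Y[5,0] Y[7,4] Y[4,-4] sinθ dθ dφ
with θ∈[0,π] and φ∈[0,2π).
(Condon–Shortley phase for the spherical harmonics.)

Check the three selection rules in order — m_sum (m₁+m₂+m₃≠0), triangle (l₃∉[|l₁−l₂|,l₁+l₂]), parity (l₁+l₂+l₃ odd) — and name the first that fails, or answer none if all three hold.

none

azimuthal sum: 0 + 4 − 4 = 0  ✓
2 ≤ 4 ≤ 12 (triangle on l)  ✓
L = 5 + 7 + 4 = 16 (even)  ✓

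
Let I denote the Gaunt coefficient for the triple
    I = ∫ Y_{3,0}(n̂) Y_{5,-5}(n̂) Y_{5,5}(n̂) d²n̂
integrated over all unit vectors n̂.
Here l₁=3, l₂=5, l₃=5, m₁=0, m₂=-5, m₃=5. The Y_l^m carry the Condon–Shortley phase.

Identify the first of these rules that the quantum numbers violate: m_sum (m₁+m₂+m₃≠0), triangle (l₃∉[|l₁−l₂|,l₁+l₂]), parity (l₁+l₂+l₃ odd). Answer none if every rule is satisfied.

parity

azimuthal sum: 0 − 5 + 5 = 0  ✓
2 ≤ 5 ≤ 8 (triangle on l)  ✓
L = 3 + 5 + 5 = 13 (odd)  ✗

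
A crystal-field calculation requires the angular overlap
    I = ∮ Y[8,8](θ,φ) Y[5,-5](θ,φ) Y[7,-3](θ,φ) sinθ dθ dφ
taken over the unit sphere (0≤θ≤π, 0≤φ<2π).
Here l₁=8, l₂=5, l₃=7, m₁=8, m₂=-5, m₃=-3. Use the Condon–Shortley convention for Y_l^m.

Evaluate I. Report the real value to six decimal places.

0.059923

m-sum 0 ✓  L=20 even ✓  3≤7≤13 ✓
Π(2lᵢ+1) = 17×11×15 = 2805
triangle coeff Δ(8,5,7) = 1/814773960
Σ_t [1,5]: t=1:−1/87091200 t=2:+1/4976640 t=3:−1/2073600 t=4:+1/4976640 t=5:−1/87091200 = -1/9676800
(3j)²=360/46189 [(8 5 7; 0 0 0)], sign=+1
Σ_t [0,0]: t=0:+1/62705664000 = 1/62705664000
(3j)²=2/969 [(8 5 7; 8 -5 -3)], sign=+1
⇒ 4πI² = 3600/79781
I = (+1)√(3600/79781/(4π)) = 0.05992342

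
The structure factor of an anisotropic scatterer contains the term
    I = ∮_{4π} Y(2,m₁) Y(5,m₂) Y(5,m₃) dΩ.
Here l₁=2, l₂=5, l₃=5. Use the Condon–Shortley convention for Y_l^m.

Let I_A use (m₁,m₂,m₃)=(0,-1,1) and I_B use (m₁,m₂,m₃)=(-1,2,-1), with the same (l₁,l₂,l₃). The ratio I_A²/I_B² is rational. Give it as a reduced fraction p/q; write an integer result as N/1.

27/14

Shared (l₁,l₂,l₃)=(2,5,5): N and (l;000)² cancel in I_A²/I_B².
A: Δ = 2!·2!·8!/13! = 1/38610; Racah Σ t=0..2: t=0:+1/2304 t=1:−1/720 t=2:+1/5760 = -1/1280; ⇒ 3j(2 5 5; 0 -1 1)² = 27/1430, sgn -1
B: Δ = 2!·2!·8!/13! = 1/38610; Racah Σ t=1..2: t=1:−1/2880 t=2:+1/1440 = 1/2880; ⇒ 3j(2 5 5; -1 2 -1)² = 7/715, sgn +1
I_A²/I_B² = (27/1430)/(7/715) = 27/14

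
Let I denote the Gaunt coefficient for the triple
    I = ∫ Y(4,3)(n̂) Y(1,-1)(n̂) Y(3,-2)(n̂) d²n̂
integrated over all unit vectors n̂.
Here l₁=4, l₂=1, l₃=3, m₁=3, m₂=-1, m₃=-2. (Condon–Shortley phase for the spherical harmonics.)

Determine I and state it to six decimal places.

-0.282095

Checks pass: Σm=0; 8 even; l₃=3∈[3,5].
(2·4+1)(2·1+1)(2·3+1) = 189
Δ: 2! 6! 0! / 9! → 1/252
sum: t=1:−1/36 = -1/36
3j²(4 1 3; 0 0 0) = Δ·Π!·Σ² = 4/63  (sign +1)
sum: t=0:+1/240 = 1/240
3j²(4 1 3; 3 -1 -2) = Δ·Π!·Σ² = 1/12  (sign -1)
combine: 4πI² = 189·4/63·1/12 = 1/1
take √, sign -1: I = -0.28209479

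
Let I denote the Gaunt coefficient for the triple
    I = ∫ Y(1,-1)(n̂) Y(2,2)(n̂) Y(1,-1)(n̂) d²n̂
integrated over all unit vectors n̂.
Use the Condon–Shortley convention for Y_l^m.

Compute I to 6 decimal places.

Rules hold: Σm=0, L=4 even, 1≤1≤3.
N = 3·5·3 = 45
Δ = 2!·0!·2!/5! = 1/30
Racah Σ t=1..1: t=1:−1/1 = -1/1
⇒ 3j(1 2 1; 0 0 0)² = 2/15, sgn +1
Racah Σ t=2..2: t=2:+1/4 = 1/4
⇒ 3j(1 2 1; -1 2 -1)² = 1/5, sgn +1
4πI² = N·(3j₀)²·(3jₘ)² = 6/5
I = +1·√(1.2/4π) = 0.30901936

0.309019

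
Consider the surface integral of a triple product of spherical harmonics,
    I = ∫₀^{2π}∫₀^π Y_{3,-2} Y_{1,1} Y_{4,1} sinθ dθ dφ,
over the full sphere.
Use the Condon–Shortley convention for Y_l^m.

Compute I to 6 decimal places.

Rules hold: Σm=0, L=8 even, 2≤4≤4.
N = 7·3·9 = 189
Δ = 0!·6!·2!/9! = 1/252
Racah Σ t=0..0: t=0:+1/36 = 1/36
⇒ 3j(3 1 4; 0 0 0)² = 4/63, sgn +1
Racah Σ t=0..0: t=0:+1/240 = 1/240
⇒ 3j(3 1 4; -2 1 1)² = 1/84, sgn -1
4πI² = N·(3j₀)²·(3jₘ)² = 1/7
I = -1·√(0.142857/4π) = -0.10662181

-0.106622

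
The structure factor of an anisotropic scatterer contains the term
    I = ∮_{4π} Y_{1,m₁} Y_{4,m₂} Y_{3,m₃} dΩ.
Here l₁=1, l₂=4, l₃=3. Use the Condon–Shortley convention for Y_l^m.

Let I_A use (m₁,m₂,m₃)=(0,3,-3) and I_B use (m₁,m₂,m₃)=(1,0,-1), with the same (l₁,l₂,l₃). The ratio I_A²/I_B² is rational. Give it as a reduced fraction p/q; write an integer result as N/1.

Same 1,4,3: normalisation and zero-m 3j drop out of the ratio.
A: Δ: 2! 0! 6! / 9! → 1/252; sum: t=1:−1/720 = -1/720; 3j²(1 4 3; 0 3 -3) = Δ·Π!·Σ² = 1/36  (sign -1)
B: Δ: 2! 0! 6! / 9! → 1/252; sum: t=0:+1/96 = 1/96; 3j²(1 4 3; 1 0 -1) = Δ·Π!·Σ² = 1/42  (sign +1)
I_A²/I_B² = (1/36)/(1/42) = 7/6

7/6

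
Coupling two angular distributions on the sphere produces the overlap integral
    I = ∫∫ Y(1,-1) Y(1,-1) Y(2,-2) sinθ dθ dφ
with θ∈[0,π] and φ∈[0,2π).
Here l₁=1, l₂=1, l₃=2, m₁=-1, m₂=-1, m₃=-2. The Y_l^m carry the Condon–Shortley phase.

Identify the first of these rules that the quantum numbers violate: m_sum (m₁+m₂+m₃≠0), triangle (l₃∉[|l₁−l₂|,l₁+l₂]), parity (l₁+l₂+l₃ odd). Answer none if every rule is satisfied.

m₁+m₂+m₃ = -1 − 1 − 2 = -4  ✗
triangle: |1−1|=0 ≤ l₃=2 ≤ 1+1=2
parity: l₁+l₂+l₃ = 4 is even

m_sum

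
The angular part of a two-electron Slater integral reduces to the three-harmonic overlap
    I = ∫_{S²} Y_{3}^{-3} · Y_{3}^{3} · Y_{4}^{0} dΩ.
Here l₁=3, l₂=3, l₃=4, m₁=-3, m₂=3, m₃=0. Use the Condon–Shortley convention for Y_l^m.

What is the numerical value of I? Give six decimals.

-0.076935

Checks pass: Σm=0; 10 even; l₃=4∈[0,6].
(2·3+1)(2·3+1)(2·4+1) = 441
Δ: 2! 4! 4! / 11! → 1/34650
sum: t=0:+1/72 t=1:−1/16 t=2:+1/72 = -5/144
3j²(3 3 4; 0 0 0) = Δ·Π!·Σ² = 2/77  (sign -1)
sum: t=2:+1/1152 = 1/1152
3j²(3 3 4; -3 3 0) = Δ·Π!·Σ² = 1/154  (sign +1)
combine: 4πI² = 441·2/77·1/154 = 9/121
take √, sign -1: I = -0.07693494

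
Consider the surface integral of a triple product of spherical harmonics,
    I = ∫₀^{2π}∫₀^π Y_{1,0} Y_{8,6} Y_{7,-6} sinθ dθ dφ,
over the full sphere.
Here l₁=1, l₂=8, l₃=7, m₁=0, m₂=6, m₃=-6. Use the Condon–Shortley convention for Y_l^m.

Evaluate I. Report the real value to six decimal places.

0.161907

Checks pass: Σm=0; 16 even; l₃=7∈[7,9].
(2·1+1)(2·8+1)(2·7+1) = 765
Δ: 2! 0! 14! / 17! → 1/2040
sum: t=1:−1/25401600 = -1/25401600
3j²(1 8 7; 0 0 0) = Δ·Π!·Σ² = 8/255  (sign +1)
sum: t=1:−1/6227020800 = -1/6227020800
3j²(1 8 7; 0 6 -6) = Δ·Π!·Σ² = 7/510  (sign +1)
combine: 4πI² = 765·8/255·7/510 = 28/85
take √, sign +1: I = 0.16190663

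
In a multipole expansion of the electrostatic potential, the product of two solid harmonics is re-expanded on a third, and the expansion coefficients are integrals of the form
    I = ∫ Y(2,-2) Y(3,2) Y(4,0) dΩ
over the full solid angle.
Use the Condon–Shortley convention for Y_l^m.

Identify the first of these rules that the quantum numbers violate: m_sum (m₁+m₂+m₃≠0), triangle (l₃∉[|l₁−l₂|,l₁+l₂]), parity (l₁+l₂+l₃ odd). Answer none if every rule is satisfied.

parity

m₁+m₂+m₃ = -2 + 2 + 0 = 0  ✓
triangle: |2−3|=1 ≤ l₃=4 ≤ 2+3=5  ✓
parity: l₁+l₂+l₃ = 9 is odd  ✗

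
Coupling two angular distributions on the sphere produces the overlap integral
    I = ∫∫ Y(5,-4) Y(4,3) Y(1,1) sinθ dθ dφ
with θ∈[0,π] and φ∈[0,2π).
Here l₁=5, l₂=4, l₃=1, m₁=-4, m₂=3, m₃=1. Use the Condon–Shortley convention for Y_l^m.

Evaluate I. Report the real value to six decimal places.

Checks pass: Σm=0; 10 even; l₃=1∈[1,9].
(2·5+1)(2·4+1)(2·1+1) = 297
Δ: 8! 2! 0! / 11! → 1/495
sum: t=4:+1/576 = 1/576
3j²(5 4 1; 0 0 0) = Δ·Π!·Σ² = 5/99  (sign -1)
sum: t=7:−1/10080 = -1/10080
3j²(5 4 1; -4 3 1) = Δ·Π!·Σ² = 4/55  (sign -1)
combine: 4πI² = 297·5/99·4/55 = 12/11
take √, sign +1: I = 0.29463840

0.294638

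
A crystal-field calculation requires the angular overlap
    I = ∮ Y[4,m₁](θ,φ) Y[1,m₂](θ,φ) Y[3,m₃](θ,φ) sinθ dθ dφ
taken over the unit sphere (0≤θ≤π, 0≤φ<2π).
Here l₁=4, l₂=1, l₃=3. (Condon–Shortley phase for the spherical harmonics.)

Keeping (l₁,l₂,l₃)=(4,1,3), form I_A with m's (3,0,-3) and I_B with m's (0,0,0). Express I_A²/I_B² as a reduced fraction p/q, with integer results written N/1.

7/16

Shared (l₁,l₂,l₃)=(4,1,3): N and (l;000)² cancel in I_A²/I_B².
A: Δ = 2!·6!·0!/9! = 1/252; Racah Σ t=1..1: t=1:−1/720 = -1/720; ⇒ 3j(4 1 3; 3 0 -3)² = 1/36, sgn -1
B: Δ = 2!·6!·0!/9! = 1/252; Racah Σ t=1..1: t=1:−1/36 = -1/36; ⇒ 3j(4 1 3; 0 0 0)² = 4/63, sgn +1
I_A²/I_B² = (1/36)/(4/63) = 7/16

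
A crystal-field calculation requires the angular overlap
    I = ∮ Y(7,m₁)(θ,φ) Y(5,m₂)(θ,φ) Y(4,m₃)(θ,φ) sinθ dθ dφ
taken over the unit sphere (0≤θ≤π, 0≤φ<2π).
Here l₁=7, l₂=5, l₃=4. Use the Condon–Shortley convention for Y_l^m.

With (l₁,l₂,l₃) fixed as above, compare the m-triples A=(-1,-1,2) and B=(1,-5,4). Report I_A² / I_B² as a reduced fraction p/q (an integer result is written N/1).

l's match ⇒ only the (l;m) 3-j factors differ between A and B.
A: triangle coeff Δ(7,5,4) = 1/6126120; Σ_t [2,4]: t=2:+1/2073600 t=3:−1/86400 t=4:+1/55296 = 29/4147200; (3j)²=841/145860 [(7 5 4; -1 -1 2)], sign=+1
B: triangle coeff Δ(7,5,4) = 1/6126120; Σ_t [0,0]: t=0:+1/58060800 = 1/58060800; (3j)²=1/4862 [(7 5 4; 1 -5 4)], sign=+1
I_A²/I_B² = (841/145860)/(1/4862) = 841/30

841/30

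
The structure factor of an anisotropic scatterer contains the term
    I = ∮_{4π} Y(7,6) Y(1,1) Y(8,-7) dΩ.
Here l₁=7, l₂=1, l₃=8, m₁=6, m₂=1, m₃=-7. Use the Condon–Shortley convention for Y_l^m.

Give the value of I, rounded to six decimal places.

-0.313531

Rules hold: Σm=0, L=16 even, 6≤8≤8.
N = 15·3·17 = 765
Δ = 0!·14!·2!/17! = 1/2040
Racah Σ t=0..0: t=0:+1/25401600 = 1/25401600
⇒ 3j(7 1 8; 0 0 0)² = 8/255, sgn +1
Racah Σ t=0..0: t=0:+1/12454041600 = 1/12454041600
⇒ 3j(7 1 8; 6 1 -7)² = 7/136, sgn -1
4πI² = N·(3j₀)²·(3jₘ)² = 21/17
I = -1·√(1.23529/4π) = -0.31353083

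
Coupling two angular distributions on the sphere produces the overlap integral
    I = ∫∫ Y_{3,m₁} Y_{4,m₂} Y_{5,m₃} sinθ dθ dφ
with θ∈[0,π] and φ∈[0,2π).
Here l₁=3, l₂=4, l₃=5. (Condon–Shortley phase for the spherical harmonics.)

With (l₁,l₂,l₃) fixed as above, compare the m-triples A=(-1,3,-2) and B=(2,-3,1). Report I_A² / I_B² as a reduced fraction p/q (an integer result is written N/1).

686/605

Same 3,4,5: normalisation and zero-m 3j drop out of the ratio.
A: Δ: 2! 4! 6! / 13! → 1/180180; sum: t=1:−1/4320 t=2:+1/960 = 7/8640; 3j²(3 4 5; -1 3 -2) = Δ·Π!·Σ² = 343/12870  (sign -1)
B: Δ: 2! 4! 6! / 13! → 1/180180; sum: t=0:+1/1440 t=1:−1/17280 = 11/17280; 3j²(3 4 5; 2 -3 1) = Δ·Π!·Σ² = 11/468  (sign +1)
I_A²/I_B² = (343/12870)/(11/468) = 686/605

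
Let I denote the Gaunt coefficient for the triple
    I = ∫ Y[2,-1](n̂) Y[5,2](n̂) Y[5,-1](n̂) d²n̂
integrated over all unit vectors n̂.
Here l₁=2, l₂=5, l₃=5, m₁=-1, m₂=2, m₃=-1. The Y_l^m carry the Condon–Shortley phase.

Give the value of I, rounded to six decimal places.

Checks pass: Σm=0; 12 even; l₃=5∈[3,7].
(2·2+1)(2·5+1)(2·5+1) = 605
Δ: 2! 2! 8! / 13! → 1/38610
sum: t=0:+1/2880 t=1:−1/576 t=2:+1/2880 = -1/960
3j²(2 5 5; 0 0 0) = Δ·Π!·Σ² = 10/429  (sign +1)
sum: t=1:−1/2880 t=2:+1/1440 = 1/2880
3j²(2 5 5; -1 2 -1) = Δ·Π!·Σ² = 7/715  (sign +1)
combine: 4πI² = 605·10/429·7/715 = 70/507
take √, sign +1: I = 0.10481902

0.104819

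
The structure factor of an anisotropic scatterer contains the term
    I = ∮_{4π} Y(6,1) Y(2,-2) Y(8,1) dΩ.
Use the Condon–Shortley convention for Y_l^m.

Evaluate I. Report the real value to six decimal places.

m-sum 0 ✓  L=16 even ✓  4≤8≤8 ✓
Π(2lᵢ+1) = 13×5×17 = 1105
triangle coeff Δ(6,2,8) = 1/30940
Σ_t [0,0]: t=0:+1/2073600 = 1/2073600
(3j)²=28/1105 [(6 2 8; 0 0 0)], sign=+1
Σ_t [0,0]: t=0:+1/14515200 = 1/14515200
(3j)²=9/2210 [(6 2 8; 1 -2 1)], sign=-1
⇒ 4πI² = 126/1105
I = (-1)√(126/1105/(4π)) = -0.09525750

-0.095258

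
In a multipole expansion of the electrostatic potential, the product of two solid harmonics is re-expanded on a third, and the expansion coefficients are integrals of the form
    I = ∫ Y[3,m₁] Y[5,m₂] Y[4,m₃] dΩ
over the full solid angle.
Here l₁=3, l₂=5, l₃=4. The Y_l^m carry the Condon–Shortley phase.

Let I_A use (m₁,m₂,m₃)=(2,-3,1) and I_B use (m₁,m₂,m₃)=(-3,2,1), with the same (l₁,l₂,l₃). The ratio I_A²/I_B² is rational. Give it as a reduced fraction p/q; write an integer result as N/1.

Shared (l₁,l₂,l₃)=(3,5,4): N and (l;000)² cancel in I_A²/I_B².
A: Δ = 4!·2!·6!/13! = 1/180180; Racah Σ t=0..1: t=0:+1/1152 t=1:−1/1440 = 1/5760; ⇒ 3j(3 5 4; 2 -3 1)² = 1/858, sgn -1
B: Δ = 4!·2!·6!/13! = 1/180180; Racah Σ t=4..4: t=4:+1/1728 = 1/1728; ⇒ 3j(3 5 4; -3 2 1)² = 25/858, sgn -1
I_A²/I_B² = (1/858)/(25/858) = 1/25

1/25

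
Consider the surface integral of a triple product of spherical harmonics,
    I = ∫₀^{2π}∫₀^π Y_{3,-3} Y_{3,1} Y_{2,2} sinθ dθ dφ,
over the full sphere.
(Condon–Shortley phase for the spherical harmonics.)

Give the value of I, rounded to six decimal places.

0.132981

Checks pass: Σm=0; 8 even; l₃=2∈[0,6].
(2·3+1)(2·3+1)(2·2+1) = 245
Δ: 4! 2! 2! / 9! → 1/3780
sum: t=1:−1/24 t=2:+1/4 t=3:−1/24 = 1/6
3j²(3 3 2; 0 0 0) = Δ·Π!·Σ² = 4/105  (sign +1)
sum: t=4:+1/96 = 1/96
3j²(3 3 2; -3 1 2) = Δ·Π!·Σ² = 1/42  (sign +1)
combine: 4πI² = 245·4/105·1/42 = 2/9
take √, sign +1: I = 0.13298076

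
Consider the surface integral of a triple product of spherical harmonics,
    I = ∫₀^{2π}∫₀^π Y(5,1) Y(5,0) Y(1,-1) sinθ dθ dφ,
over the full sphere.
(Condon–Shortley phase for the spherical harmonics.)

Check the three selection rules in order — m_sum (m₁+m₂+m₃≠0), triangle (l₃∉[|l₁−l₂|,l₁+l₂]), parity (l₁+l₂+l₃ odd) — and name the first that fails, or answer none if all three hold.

Σmᵢ = 0  ✓
l₃∈[|l₁−l₂|,l₁+l₂]=[0,10], have l₃=1  ✓
Σlᵢ = 11 ⇒ odd  ✗

parity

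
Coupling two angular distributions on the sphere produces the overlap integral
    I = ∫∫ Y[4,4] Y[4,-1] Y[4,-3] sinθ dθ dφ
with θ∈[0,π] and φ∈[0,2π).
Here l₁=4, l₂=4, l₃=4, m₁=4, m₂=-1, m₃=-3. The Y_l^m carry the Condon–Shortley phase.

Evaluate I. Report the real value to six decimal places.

m-sum 0 ✓  L=12 even ✓  0≤4≤8 ✓
Π(2lᵢ+1) = 9×9×9 = 729
triangle coeff Δ(4,4,4) = 1/450450
Σ_t [0,4]: t=0:+1/13824 t=1:−1/216 t=2:+1/64 t=3:−1/216 t=4:+1/13824 = 5/768
(3j)²=18/1001 [(4 4 4; 0 0 0)], sign=+1
Σ_t [0,0]: t=0:+1/3456 = 1/3456
(3j)²=35/1287 [(4 4 4; 4 -1 -3)], sign=-1
⇒ 4πI² = 7290/20449
I = (-1)√(7290/20449/(4π)) = -0.16843130

-0.168431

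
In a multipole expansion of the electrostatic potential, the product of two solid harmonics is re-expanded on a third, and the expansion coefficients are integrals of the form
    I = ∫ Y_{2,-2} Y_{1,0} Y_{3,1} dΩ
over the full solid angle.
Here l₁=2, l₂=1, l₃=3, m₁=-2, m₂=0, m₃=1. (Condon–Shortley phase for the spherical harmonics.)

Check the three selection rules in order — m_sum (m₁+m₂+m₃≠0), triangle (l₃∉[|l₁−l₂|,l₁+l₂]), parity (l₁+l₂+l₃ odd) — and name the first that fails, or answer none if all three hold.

m_sum

azimuthal sum: -2 + 0 + 1 = -1  ✗
1 ≤ 3 ≤ 3 (triangle on l)
L = 2 + 1 + 3 = 6 (even)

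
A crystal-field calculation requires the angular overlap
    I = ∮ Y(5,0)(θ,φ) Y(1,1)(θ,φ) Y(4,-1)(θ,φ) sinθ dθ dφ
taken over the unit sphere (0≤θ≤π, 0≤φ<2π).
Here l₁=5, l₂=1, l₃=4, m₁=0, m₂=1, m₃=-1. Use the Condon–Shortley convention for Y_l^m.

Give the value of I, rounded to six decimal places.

0.155288

Checks pass: Σm=0; 10 even; l₃=4∈[4,6].
(2·5+1)(2·1+1)(2·4+1) = 297
Δ: 2! 8! 0! / 11! → 1/495
sum: t=1:−1/576 = -1/576
3j²(5 1 4; 0 0 0) = Δ·Π!·Σ² = 5/99  (sign -1)
sum: t=2:+1/1440 = 1/1440
3j²(5 1 4; 0 1 -1) = Δ·Π!·Σ² = 2/99  (sign -1)
combine: 4πI² = 297·5/99·2/99 = 10/33
take √, sign +1: I = 0.15528807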